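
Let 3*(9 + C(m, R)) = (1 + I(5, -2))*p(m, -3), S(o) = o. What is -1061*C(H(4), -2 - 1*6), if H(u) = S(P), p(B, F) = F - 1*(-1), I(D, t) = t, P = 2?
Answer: 26525/3 ≈ 8841.7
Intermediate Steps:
p(B, F) = 1 + F (p(B, F) = F + 1 = 1 + F)
H(u) = 2
C(m, R) = -25/3 (C(m, R) = -9 + ((1 - 2)*(1 - 3))/3 = -9 + (-1*(-2))/3 = -9 + (1/3)*2 = -9 + 2/3 = -25/3)
-1061*C(H(4), -2 - 1*6) = -1061*(-25/3) = 26525/3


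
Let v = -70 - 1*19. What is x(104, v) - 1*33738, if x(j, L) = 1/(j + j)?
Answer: -7017503/208 ≈ -33738.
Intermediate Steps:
v = -89 (v = -70 - 19 = -89)
x(j, L) = 1/(2*j)
x(104, v) - 1*33738 = (½)/104 - 1*33738 = (½)*(1/104) - 33738 = 1/208 - 33738 = -7017503/208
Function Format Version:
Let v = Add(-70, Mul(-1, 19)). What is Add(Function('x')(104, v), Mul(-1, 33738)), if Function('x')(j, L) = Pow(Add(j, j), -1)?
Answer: Rational(-7017503, 208) ≈ -33738.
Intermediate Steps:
v = -89 (v = Add(-70, -19) = -89)
Function('x')(j, L) = Mul(Rational(1, 2), Pow(j, -1)) (Function('x')(j, L) = Pow(Mul(2, j), -1) = Mul(Rational(1, 2), Pow(j, -1)))
Add(Function('x')(104, v), Mul(-1, 33738)) = Add(Mul(Rational(1, 2), Pow(104, -1)), Mul(-1, 33738)) = Add(Mul(Rational(1, 2), Rational(1, 104)), -33738) = Add(Rational(1, 208), -33738) = Rational(-7017503, 208)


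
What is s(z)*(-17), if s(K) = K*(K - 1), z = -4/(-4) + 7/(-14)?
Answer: 17/4 ≈ 4.2500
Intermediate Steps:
z = ½ (z = -4*(-¼) + 7*(-1/14) = 1 - ½ = ½ ≈ 0.50000)
s(K) = K*(-1 + K)
s(z)*(-17) = ((-1 + ½)/2)*(-17) = ((½)*(-½))*(-17) = -¼*(-17) = 17/4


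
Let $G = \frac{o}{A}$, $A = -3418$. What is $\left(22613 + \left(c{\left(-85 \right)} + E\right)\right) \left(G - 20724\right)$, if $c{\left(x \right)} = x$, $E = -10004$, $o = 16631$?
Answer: $- \frac{443670608906}{1709} \approx -2.5961 \cdot 10^{8}$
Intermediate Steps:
$G = - \frac{16631}{3418}$ ($G = \frac{16631}{-3418} = 16631 \left(- \frac{1}{3418}\right) = - \frac{16631}{3418} \approx -4.8657$)
$\left(22613 + \left(c{\left(-85 \right)} + E\right)\right) \left(G - 20724\right) = \left(22613 - 10089\right) \left(- \frac{16631}{3418} - 20724\right) = \left(22613 - 10089\right) \left(- \frac{70851263}{3418}\right) = 12524 \left(- \frac{70851263}{3418}\right) = - \frac{443670608906}{1709}$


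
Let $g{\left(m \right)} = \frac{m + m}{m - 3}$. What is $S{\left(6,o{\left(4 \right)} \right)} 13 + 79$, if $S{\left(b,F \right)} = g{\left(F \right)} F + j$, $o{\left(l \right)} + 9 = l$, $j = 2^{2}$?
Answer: $\frac{199}{4} \approx 49.75$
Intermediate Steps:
$j = 4$
$o{\left(l \right)} = -9 + l$
$g{\left(m \right)} = \frac{2 m}{-3 + m}$
$S{\left(b,F \right)} = 4 + \frac{2 F^{2}}{-3 + F}$ ($S{\left(b,F \right)} = \frac{2 F}{-3 + F} F + 4 = \frac{2 F^{2}}{-3 + F} + 4 = 4 + \frac{2 F^{2}}{-3 + F}$)
$S{\left(6,o{\left(4 \right)} \right)} 13 + 79 = \frac{2 \left(-6 + \left(-9 + 4\right)^{2} + 2 \left(-9 + 4\right)\right)}{-3 + \left(-9 + 4\right)} 13 + 79 = \frac{2 \left(-6 + \left(-5\right)^{2} + 2 \left(-5\right)\right)}{-3 - 5} \cdot 13 + 79 = \frac{2 \left(-6 + 25 - 10\right)}{-8} \cdot 13 + 79 = 2 \left(- \frac{1}{8}\right) 9 \cdot 13 + 79 = \left(- \frac{9}{4}\right) 13 + 79 = - \frac{117}{4} + 79 = \frac{199}{4}$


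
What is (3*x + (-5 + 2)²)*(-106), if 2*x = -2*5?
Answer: 636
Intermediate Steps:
x = -5 (x = (-2*5)/2 = (½)*(-10) = -5)
(3*x + (-5 + 2)²)*(-106) = (3*(-5) + (-5 + 2)²)*(-106) = (-15 + (-3)²)*(-106) = (-15 + 9)*(-106) = -6*(-106) = 636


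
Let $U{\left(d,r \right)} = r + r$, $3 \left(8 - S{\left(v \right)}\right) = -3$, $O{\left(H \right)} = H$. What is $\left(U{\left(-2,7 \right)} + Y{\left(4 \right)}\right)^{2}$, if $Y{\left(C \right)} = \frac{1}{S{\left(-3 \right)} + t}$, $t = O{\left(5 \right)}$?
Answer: $\frac{38809}{196} \approx 198.01$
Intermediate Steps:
$S{\left(v \right)} = 9$ ($S{\left(v \right)} = 8 - -1 = 8 + 1 = 9$)
$t = 5$
$Y{\left(C \right)} = \frac{1}{14}$ ($Y{\left(C \right)} = \frac{1}{9 + 5} = \frac{1}{14}$)
$U{\left(d,r \right)} = 2 r$
$\left(U{\left(-2,7 \right)} + Y{\left(4 \right)}\right)^{2} = \left(2 \cdot 7 + \frac{1}{14}\right)^{2} = \left(14 + \frac{1}{14}\right)^{2} = \left(\frac{197}{14}\right)^{2} = \frac{38809}{196}$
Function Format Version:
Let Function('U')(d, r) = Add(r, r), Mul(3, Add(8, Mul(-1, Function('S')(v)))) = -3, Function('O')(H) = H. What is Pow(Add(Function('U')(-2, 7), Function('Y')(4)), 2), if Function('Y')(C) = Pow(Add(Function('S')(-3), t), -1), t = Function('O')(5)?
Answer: Rational(38809, 196) ≈ 198.01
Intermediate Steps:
Function('S')(v) = 9 (Function('S')(v) = Add(8, Mul(Rational(-1, 3), -3)) = Add(8, 1) = 9)
t = 5
Function('Y')(C) = Rational(1, 14) (Function('Y')(C) = Pow(Add(9, 5), -1) = Pow(14, -1) = Rational(1, 14))
Function('U')(d, r) = Mul(2, r)
Pow(Add(Function('U')(-2, 7), Function('Y')(4)), 2) = Pow(Add(Mul(2, 7), Rational(1, 14)), 2) = Pow(Add(14, Rational(1, 14)), 2) = Pow(Rational(197, 14), 2) = Rational(38809, 196)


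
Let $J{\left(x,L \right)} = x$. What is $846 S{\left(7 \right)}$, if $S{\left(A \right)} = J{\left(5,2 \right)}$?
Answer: $4230$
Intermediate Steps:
$S{\left(A \right)} = 5$
$846 S{\left(7 \right)} = 846 \cdot 5 = 4230$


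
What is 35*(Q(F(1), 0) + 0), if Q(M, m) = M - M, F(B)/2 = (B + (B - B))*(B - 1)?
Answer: 0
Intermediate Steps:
F(B) = 2*B*(-1 + B) (F(B) = 2*((B + (B - B))*(B - 1)) = 2*((B + 0)*(-1 + B)) = 2*(B*(-1 + B)) = 2*B*(-1 + B))
Q(M, m) = 0
35*(Q(F(1), 0) + 0) = 35*(0 + 0) = 35*0 = 0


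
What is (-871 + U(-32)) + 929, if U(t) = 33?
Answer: 91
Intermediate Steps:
(-871 + U(-32)) + 929 = (-871 + 33) + 929 = -838 + 929 = 91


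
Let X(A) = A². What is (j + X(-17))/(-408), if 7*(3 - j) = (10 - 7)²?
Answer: -2035/2856 ≈ -0.71253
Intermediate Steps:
j = 12/7 (j = 3 - (10 - 7)²/7 = 3 - ⅐*3² = 3 - ⅐*9 = 3 - 9/7 = 12/7 ≈ 1.7143)
(j + X(-17))/(-408) = (12/7 + (-17)²)/(-408) = (12/7 + 289)*(-1/408) = (2035/7)*(-1/408) = -2035/2856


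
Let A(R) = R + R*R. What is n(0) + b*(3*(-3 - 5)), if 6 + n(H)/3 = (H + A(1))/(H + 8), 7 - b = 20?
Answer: 1179/4 ≈ 294.75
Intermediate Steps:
b = -13 (b = 7 - 1*20 = 7 - 20 = -13)
A(R) = R + R²
n(H) = -18 + 3*(2 + H)/(8 + H) (n(H) = -18 + 3*((H + 1*(1 + 1))/(H + 8)) = -18 + 3*((H + 1*2)/(8 + H)) = -18 + 3*((H + 2)/(8 + H)) = -18 + 3*((2 + H)/(8 + H)) = -18 + 3*(2 + H)/(8 + H))
n(0) + b*(3*(-3 - 5)) = 3*(-46 - 5*0)/(8 + 0) - 39*(-3 - 5) = 3*(-46 + 0)/8 - 39*(-8) = 3*(⅛)*(-46) - 13*(-24) = -69/4 + 312 = 1179/4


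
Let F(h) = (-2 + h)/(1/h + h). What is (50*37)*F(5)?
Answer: 13875/13 ≈ 1067.3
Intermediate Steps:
F(h) = (-2 + h)/(h + 1/h) (F(h) = (-2 + h)/(1/h + h) = (-2 + h)/(h + 1/h))
(50*37)*F(5) = (50*37)*(5*(-2 + 5)/(1 + 5²)) = 1850*(5*3/(1 + 25)) = 1850*(5*3/26) = 1850*(5*(1/26)*3) = 1850*(15/26) = 13875/13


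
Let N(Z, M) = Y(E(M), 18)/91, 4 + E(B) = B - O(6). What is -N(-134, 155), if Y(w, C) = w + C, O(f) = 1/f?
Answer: -1013/546 ≈ -1.8553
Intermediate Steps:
E(B) = -25/6 + B (E(B) = -4 + (B - 1/6) = -4 + (-1/6 + B) = -25/6 + B)
Y(w, C) = C + w
N(Z, M) = 83/546 + M/91 (N(Z, M) = (18 + (-25/6 + M))/91 = (83/6 + M)*(1/91) = 83/546 + M/91)
-N(-134, 155) = -(83/546 + (1/91)*155) = -(83/546 + 155/91) = -1*1013/546 = -1013/546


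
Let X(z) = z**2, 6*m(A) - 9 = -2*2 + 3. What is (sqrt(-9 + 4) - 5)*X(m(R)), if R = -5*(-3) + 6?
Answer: -80/9 + 16*I*sqrt(5)/9 ≈ -8.8889 + 3.9752*I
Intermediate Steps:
R = 21 (R = 15 + 6 = 21)
m(A) = 4/3 (m(A) = 3/2 + (-2*2 + 3)/6 = 3/2 + (-4 + 3)/6 = 3/2 + (1/6)*(-1) = 3/2 - 1/6 = 4/3)
(sqrt(-9 + 4) - 5)*X(m(R)) = (sqrt(-9 + 4) - 5)*(4/3)**2 = (sqrt(-5) - 5)*(16/9) = (I*sqrt(5) - 5)*(16/9) = (-5 + I*sqrt(5))*(16/9) = -80/9 + 16*I*sqrt(5)/9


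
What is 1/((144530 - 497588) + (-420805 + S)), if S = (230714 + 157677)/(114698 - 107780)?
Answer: -6918/5353195843 ≈ -1.2923e-6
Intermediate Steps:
S = 388391/6918 ≈ 56.142
1/((144530 - 497588) + (-420805 + S)) = 1/((144530 - 497588) + (-420805 + 388391/6918)) = 1/(-353058 - 2910740599/6918) = 1/(-5353195843/6918) = -6918/5353195843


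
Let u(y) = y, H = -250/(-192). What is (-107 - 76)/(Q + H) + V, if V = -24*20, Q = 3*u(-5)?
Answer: -613632/1315 ≈ -466.64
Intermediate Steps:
H = 125/96 (H = -250*(-1/192) = 125/96 ≈ 1.3021)
Q = -15 (Q = 3*(-5) = -15)
V = -480
(-107 - 76)/(Q + H) + V = (-107 - 76)/(-15 + 125/96) - 480 = -183/(-1315/96) - 480 = -183*(-96/1315) - 480 = 17568/1315 - 480 = -613632/1315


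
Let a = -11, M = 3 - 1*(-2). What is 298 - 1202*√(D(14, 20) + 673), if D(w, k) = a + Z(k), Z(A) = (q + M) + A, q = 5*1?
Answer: 298 - 2404*√173 ≈ -31322.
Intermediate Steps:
M = 5 (M = 3 + 2 = 5)
q = 5
Z(A) = 10 + A (Z(A) = (5 + 5) + A = 10 + A)
D(w, k) = -1 + k (D(w, k) = -11 + (10 + k) = -1 + k)
298 - 1202*√(D(14, 20) + 673) = 298 - 1202*√((-1 + 20) + 673) = 298 - 1202*√(19 + 673) = 298 - 2404*√173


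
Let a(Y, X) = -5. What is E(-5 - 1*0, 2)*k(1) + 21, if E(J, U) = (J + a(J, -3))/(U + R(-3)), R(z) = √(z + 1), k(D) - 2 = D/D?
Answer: 11 + 5*I*√2 ≈ 11.0 + 7.0711*I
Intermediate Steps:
k(D) = 3 (k(D) = 2 + D/D = 2 + 1 = 3)
R(z) = √(1 + z)
E(J, U) = (-5 + J)/(U + I*√2) (E(J, U) = (J - 5)/(U + √(1 - 3)) = (-5 + J)/(U + √(-2)) = (-5 + J)/(U + I*√2))
E(-5 - 1*0, 2)*k(1) + 21 = ((-5 + (-5 - 1*0))/(2 + I*√2))*3 + 21 = ((-5 + (-5 + 0))/(2 + I*√2))*3 + 21 = ((-5 - 5)/(2 + I*√2))*3 + 21 = (-10/(2 + I*√2))*3 + 21 = -10/(2 + I*√2)*3 + 21 = -30/(2 + I*√2) + 21 = 21 - 30/(2 + I*√2)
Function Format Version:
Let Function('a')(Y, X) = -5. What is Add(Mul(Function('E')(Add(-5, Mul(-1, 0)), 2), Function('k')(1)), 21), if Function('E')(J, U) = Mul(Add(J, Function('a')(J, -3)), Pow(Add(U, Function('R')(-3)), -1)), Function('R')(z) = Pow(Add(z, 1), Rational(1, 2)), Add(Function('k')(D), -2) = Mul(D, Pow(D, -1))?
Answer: Add(11, Mul(5, I, Pow(2, Rational(1, 2)))) ≈ Add(11.000, Mul(7.0711, I))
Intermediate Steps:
Function('k')(D) = 3 (Function('k')(D) = Add(2, Mul(D, Pow(D, -1))) = Add(2, 1) = 3)
Function('R')(z) = Pow(Add(1, z), Rational(1, 2))
Function('E')(J, U) = Mul(Pow(Add(U, Mul(I, Pow(2, Rational(1, 2)))), -1), Add(-5, J)) (Function('E')(J, U) = Mul(Add(J, -5), Pow(Add(U, Pow(Add(1, -3), Rational(1, 2))), -1)) = Mul(Add(-5, J), Pow(Add(U, Pow(-2, Rational(1, 2))), -1)) = Mul(Add(-5, J), Pow(Add(U, Mul(I, Pow(2, Rational(1, 2)))), -1)) = Mul(Pow(Add(U, Mul(I, Pow(2, Rational(1, 2)))), -1), Add(-5, J)))
Add(Mul(Function('E')(Add(-5, Mul(-1, 0)), 2), Function('k')(1)), 21) = Add(Mul(Mul(Pow(Add(2, Mul(I, Pow(2, Rational(1, 2)))), -1), Add(-5, Add(-5, Mul(-1, 0)))), 3), 21) = Add(Mul(Mul(Pow(Add(2, Mul(I, Pow(2, Rational(1, 2)))), -1), Add(-5, Add(-5, 0))), 3), 21) = Add(Mul(Mul(Pow(Add(2, Mul(I, Pow(2, Rational(1, 2)))), -1), Add(-5, -5)), 3), 21) = Add(Mul(Mul(Pow(Add(2, Mul(I, Pow(2, Rational(1, 2)))), -1), -10), 3), 21) = Add(Mul(Mul(-10, Pow(Add(2, Mul(I, Pow(2, Rational(1, 2)))), -1)), 3), 21) = Add(Mul(-30, Pow(Add(2, Mul(I, Pow(2, Rational(1, 2)))), -1)), 21) = Add(21, Mul(-30, Pow(Add(2, Mul(I, Pow(2, Rational(1, 2)))), -1)))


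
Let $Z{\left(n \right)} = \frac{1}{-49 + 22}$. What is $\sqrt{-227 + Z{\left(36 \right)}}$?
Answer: $\frac{i \sqrt{18390}}{9} \approx 15.068 i$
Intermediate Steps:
$Z{\left(n \right)} = - \frac{1}{27}$ ($Z{\left(n \right)} = \frac{1}{-27} = - \frac{1}{27}$)
$\sqrt{-227 + Z{\left(36 \right)}} = \sqrt{-227 - \frac{1}{27}} = \sqrt{- \frac{6130}{27}} = \frac{i \sqrt{18390}}{9}$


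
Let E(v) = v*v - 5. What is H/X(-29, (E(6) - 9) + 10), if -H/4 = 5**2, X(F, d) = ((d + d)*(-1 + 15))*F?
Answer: 25/6496 ≈ 0.0038485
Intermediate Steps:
E(v) = -5 + v**2 (E(v) = v**2 - 5 = -5 + v**2)
X(F, d) = 28*F*d (X(F, d) = ((2*d)*14)*F = (28*d)*F = 28*F*d)
H = -100 (H = -4*5**2 = -4*25 = -100)
H/X(-29, (E(6) - 9) + 10) = -100*(-1/(812*(((-5 + 6**2) - 9) + 10))) = -100*(-1/(812*(((-5 + 36) - 9) + 10))) = -100*(-1/(812*((31 - 9) + 10))) = -100*(-1/(812*(22 + 10))) = -100/(28*(-29)*32) = -100/(-25984) = -100*(-1/25984) = 25/6496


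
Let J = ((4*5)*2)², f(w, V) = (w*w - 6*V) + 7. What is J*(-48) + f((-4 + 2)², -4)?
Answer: -76753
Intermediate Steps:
f(w, V) = 7 + w² - 6*V (f(w, V) = (w² - 6*V) + 7 = 7 + w² - 6*V)
J = 1600 (J = (20*2)² = 40² = 1600)
J*(-48) + f((-4 + 2)², -4) = 1600*(-48) + (7 + ((-4 + 2)²)² - 6*(-4)) = -76800 + (7 + ((-2)²)² + 24) = -76800 + (7 + 4² + 24) = -76800 + (7 + 16 + 24) = -76800 + 47 = -76753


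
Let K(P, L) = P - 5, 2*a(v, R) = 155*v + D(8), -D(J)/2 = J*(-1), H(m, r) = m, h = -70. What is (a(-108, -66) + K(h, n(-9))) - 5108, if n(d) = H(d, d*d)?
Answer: -13545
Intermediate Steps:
D(J) = 2*J (D(J) = -2*J*(-1) = -(-2)*J = 2*J)
n(d) = d
a(v, R) = 8 + 155*v/2 (a(v, R) = (155*v + 2*8)/2 = (155*v + 16)/2 = (16 + 155*v)/2 = 8 + 155*v/2)
K(P, L) = -5 + P
(a(-108, -66) + K(h, n(-9))) - 5108 = ((8 + (155/2)*(-108)) + (-5 - 70)) - 5108 = ((8 - 8370) - 75) - 5108 = (-8362 - 75) - 5108 = -8437 - 5108 = -13545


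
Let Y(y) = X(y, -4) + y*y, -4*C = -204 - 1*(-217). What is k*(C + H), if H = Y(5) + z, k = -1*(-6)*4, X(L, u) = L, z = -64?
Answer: -894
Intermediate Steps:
k = 24 (k = 6*4 = 24)
C = -13/4 (C = -(-204 - 1*(-217))/4 = -(-204 + 217)/4 = -1/4*13 = -13/4 ≈ -3.2500)
Y(y) = y + y**2 (Y(y) = y + y*y = y + y**2)
H = -34 (H = 5*(1 + 5) - 64 = 5*6 - 64 = 30 - 64 = -34)
k*(C + H) = 24*(-13/4 - 34) = 24*(-149/4) = -894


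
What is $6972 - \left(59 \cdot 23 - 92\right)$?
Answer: $5707$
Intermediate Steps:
$6972 - \left(59 \cdot 23 - 92\right) = 6972 - \left(1357 - 92\right) = 6972 - 1265 = 5707$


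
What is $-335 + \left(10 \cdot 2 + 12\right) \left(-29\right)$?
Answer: $-1263$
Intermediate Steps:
$-335 + \left(10 \cdot 2 + 12\right) \left(-29\right) = -335 + \left(20 + 12\right) \left(-29\right) = -335 + 32 \left(-29\right) = -335 - 928 = -1263$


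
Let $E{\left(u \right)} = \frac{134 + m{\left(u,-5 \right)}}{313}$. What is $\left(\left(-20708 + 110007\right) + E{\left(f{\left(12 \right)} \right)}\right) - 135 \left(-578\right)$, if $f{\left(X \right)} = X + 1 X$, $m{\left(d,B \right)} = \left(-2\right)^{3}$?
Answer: $\frac{52374103}{313} \approx 1.6733 \cdot 10^{5}$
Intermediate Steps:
$m{\left(d,B \right)} = -8$
$f{\left(X \right)} = 2 X$ ($f{\left(X \right)} = X + X = 2 X$)
$E{\left(u \right)} = \frac{126}{313}$ ($E{\left(u \right)} = \frac{134 - 8}{313} = 126 \cdot \frac{1}{313} = \frac{126}{313}$)
$\left(\left(-20708 + 110007\right) + E{\left(f{\left(12 \right)} \right)}\right) - 135 \left(-578\right) = \left(\left(-20708 + 110007\right) + \frac{126}{313}\right) - 135 \left(-578\right) = \left(89299 + \frac{126}{313}\right) - -78030 = \frac{27950713}{313} + 78030 = \frac{52374103}{313}$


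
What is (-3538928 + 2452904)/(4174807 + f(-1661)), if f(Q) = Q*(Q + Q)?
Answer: -362008/3230883 ≈ -0.11205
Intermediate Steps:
f(Q) = 2*Q² (f(Q) = Q*(2*Q) = 2*Q²)
(-3538928 + 2452904)/(4174807 + f(-1661)) = (-3538928 + 2452904)/(4174807 + 2*(-1661)²) = -1086024/(4174807 + 2*2758921) = -1086024/(4174807 + 5517842) = -1086024/9692649 = -1086024*1/9692649 = -362008/3230883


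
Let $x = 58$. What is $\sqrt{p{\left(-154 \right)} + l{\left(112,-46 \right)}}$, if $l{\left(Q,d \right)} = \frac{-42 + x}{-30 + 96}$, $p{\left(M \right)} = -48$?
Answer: $\frac{2 i \sqrt{13002}}{33} \approx 6.9107 i$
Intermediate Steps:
$l{\left(Q,d \right)} = \frac{8}{33}$ ($l{\left(Q,d \right)} = \frac{-42 + 58}{-30 + 96} = \frac{16}{66} = 16 \cdot \frac{1}{66} = \frac{8}{33}$)
$\sqrt{p{\left(-154 \right)} + l{\left(112,-46 \right)}} = \sqrt{-48 + \frac{8}{33}} = \sqrt{- \frac{1576}{33}} = \frac{2 i \sqrt{13002}}{33}$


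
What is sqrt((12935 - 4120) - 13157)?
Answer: I*sqrt(4342) ≈ 65.894*I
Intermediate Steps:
sqrt((12935 - 4120) - 13157) = sqrt(8815 - 13157) = sqrt(-4342) = I*sqrt(4342)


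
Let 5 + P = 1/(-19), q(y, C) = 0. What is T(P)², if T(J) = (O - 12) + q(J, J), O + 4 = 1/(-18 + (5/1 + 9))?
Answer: 4225/16 ≈ 264.06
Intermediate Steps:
P = -96/19 (P = -5 + 1/(-19) = -5 - 1/19 = -96/19 ≈ -5.0526)
O = -17/4 (O = -4 + 1/(-18 + (5/1 + 9)) = -4 + 1/(-18 + (5*1 + 9)) = -4 + 1/(-18 + (5 + 9)) = -4 + 1/(-18 + 14) = -4 + 1/(-4) = -4 - ¼ = -17/4 ≈ -4.2500)
T(J) = -65/4 (T(J) = (-17/4 - 12) + 0 = -65/4 + 0 = -65/4)
T(P)² = (-65/4)² = 4225/16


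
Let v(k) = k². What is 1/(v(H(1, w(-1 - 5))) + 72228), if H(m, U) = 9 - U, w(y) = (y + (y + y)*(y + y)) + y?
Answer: 1/87357 ≈ 1.1447e-5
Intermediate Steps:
w(y) = 2*y + 4*y² (w(y) = (y + (2*y)*(2*y)) + y = (y + 4*y²) + y = 2*y + 4*y²)
1/(v(H(1, w(-1 - 5))) + 72228) = 1/((9 - 2*(-1 - 5)*(1 + 2*(-1 - 5)))² + 72228) = 1/((9 - 2*(-6)*(1 + 2*(-6)))² + 72228) = 1/((9 - 2*(-6)*(1 - 12))² + 72228) = 1/((9 - 2*(-6)*(-11))² + 72228) = 1/((9 - 1*132)² + 72228) = 1/((9 - 132)² + 72228) = 1/((-123)² + 72228) = 1/(15129 + 72228) = 1/87357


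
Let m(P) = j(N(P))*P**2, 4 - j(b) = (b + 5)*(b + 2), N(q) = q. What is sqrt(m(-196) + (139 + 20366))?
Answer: I*sqrt(1423292295) ≈ 37727.0*I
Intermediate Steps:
j(b) = 4 - (2 + b)*(5 + b) (j(b) = 4 - (b + 5)*(b + 2) = 4 - (5 + b)*(2 + b) = 4 - (2 + b)*(5 + b))
m(P) = P**2*(-6 - P**2 - 7*P) (m(P) = (-6 - P**2 - 7*P)*P**2 = P**2*(-6 - P**2 - 7*P))
sqrt(m(-196) + (139 + 20366)) = sqrt((-196)**2*(-6 - 1*(-196)**2 - 7*(-196)) + (139 + 20366)) = sqrt(38416*(-6 - 1*38416 + 1372) + 20505) = sqrt(38416*(-6 - 38416 + 1372) + 20505) = sqrt(38416*(-37050) + 20505) = sqrt(-1423312800 + 20505) = sqrt(-1423292295) = I*sqrt(1423292295)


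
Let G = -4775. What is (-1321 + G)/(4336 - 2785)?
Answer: -2032/517 ≈ -3.9304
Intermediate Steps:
(-1321 + G)/(4336 - 2785) = (-1321 - 4775)/(4336 - 2785) = -6096/1551 = -6096*1/1551 = -2032/517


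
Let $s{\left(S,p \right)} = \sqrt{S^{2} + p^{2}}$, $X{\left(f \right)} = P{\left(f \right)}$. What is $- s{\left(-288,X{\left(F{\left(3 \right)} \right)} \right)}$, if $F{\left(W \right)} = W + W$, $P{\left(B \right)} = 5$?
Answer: $- \sqrt{82969} \approx -288.04$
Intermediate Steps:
$F{\left(W \right)} = 2 W$
$X{\left(f \right)} = 5$
$- s{\left(-288,X{\left(F{\left(3 \right)} \right)} \right)} = - \sqrt{\left(-288\right)^{2} + 5^{2}} = - \sqrt{82944 + 25} = - \sqrt{82969}$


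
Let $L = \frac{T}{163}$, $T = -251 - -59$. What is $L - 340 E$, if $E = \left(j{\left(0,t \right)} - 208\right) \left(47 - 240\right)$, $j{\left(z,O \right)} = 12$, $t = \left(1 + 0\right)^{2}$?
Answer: $- \frac{2096427952}{163} \approx -1.2862 \cdot 10^{7}$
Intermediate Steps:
$t = 1$ ($t = 1^{2} = 1$)
$T = -192$ ($T = -251 + 59 = -192$)
$L = - \frac{192}{163} \approx -1.1779$
$E = 37828$ ($E = \left(12 - 208\right) \left(47 - 240\right) = \left(-196\right) \left(-193\right) = 37828$)
$L - 340 E = - \frac{192}{163} - 12861520 = - \frac{2096427952}{163}$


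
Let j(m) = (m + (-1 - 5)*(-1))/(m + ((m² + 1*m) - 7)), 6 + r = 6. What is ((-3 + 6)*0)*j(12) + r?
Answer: 0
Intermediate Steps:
r = 0 (r = -6 + 6 = 0)
j(m) = (6 + m)/(-7 + m² + 2*m) (j(m) = (m - 6*(-1))/(m + ((m² + m) - 7)) = (m + 6)/(m + ((m + m²) - 7)) = (6 + m)/(m + (-7 + m + m²)) = (6 + m)/(-7 + m² + 2*m))
((-3 + 6)*0)*j(12) + r = ((-3 + 6)*0)*((6 + 12)/(-7 + 12² + 2*12)) + 0 = (3*0)*(18/(-7 + 144 + 24)) + 0 = 0*(18/161) + 0 = 0 + 0 = 0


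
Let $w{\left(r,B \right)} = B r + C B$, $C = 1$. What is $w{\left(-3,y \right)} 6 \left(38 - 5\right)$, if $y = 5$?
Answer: $-1980$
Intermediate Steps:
$w{\left(r,B \right)} = B + B r$ ($w{\left(r,B \right)} = B r + 1 B = B r + B = B + B r$)
$w{\left(-3,y \right)} 6 \left(38 - 5\right) = 5 \left(1 - 3\right) 6 \left(38 - 5\right) = 5 \left(-2\right) 6 \cdot 33 = \left(-10\right) 6 \cdot 33 = \left(-60\right) 33 = -1980$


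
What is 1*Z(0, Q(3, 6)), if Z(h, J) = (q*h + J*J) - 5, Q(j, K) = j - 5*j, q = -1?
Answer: 139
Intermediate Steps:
Q(j, K) = -4*j
Z(h, J) = -5 + J² - h (Z(h, J) = (-h + J*J) - 5 = (-h + J²) - 5 = (J² - h) - 5 = -5 + J² - h)
1*Z(0, Q(3, 6)) = 1*(-5 + (-4*3)² - 1*0) = 1*(-5 + (-12)² + 0) = 1*(-5 + 144 + 0) = 1*139 = 139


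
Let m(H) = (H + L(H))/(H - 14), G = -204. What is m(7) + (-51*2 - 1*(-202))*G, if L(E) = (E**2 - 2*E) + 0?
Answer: -20406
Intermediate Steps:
L(E) = E**2 - 2*E
m(H) = (H + H*(-2 + H))/(-14 + H) (m(H) = (H + H*(-2 + H))/(H - 14) = (H + H*(-2 + H))/(-14 + H))
m(7) + (-51*2 - 1*(-202))*G = 7*(-1 + 7)/(-14 + 7) + (-51*2 - 1*(-202))*(-204) = 7*6/(-7) + (-102 + 202)*(-204) = 7*(-1/7)*6 + 100*(-204) = -6 - 20400 = -20406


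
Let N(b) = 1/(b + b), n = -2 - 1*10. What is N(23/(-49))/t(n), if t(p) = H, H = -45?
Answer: 49/2070 ≈ 0.023672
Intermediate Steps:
n = -12 (n = -2 - 10 = -12)
t(p) = -45
N(b) = 1/(2*b)
N(23/(-49))/t(n) = (1/(2*((23/(-49)))))/(-45) = (1/(2*((23*(-1/49)))))*(-1/45) = (1/(2*(-23/49)))*(-1/45) = ((½)*(-49/23))*(-1/45) = -49/46*(-1/45) = 49/2070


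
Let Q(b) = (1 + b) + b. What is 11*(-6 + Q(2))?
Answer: -11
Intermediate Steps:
Q(b) = 1 + 2*b
11*(-6 + Q(2)) = 11*(-6 + (1 + 2*2)) = 11*(-6 + (1 + 4)) = 11*(-6 + 5) = 11*(-1) = -11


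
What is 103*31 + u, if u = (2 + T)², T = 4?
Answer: 3229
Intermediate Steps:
u = 36 (u = (2 + 4)² = 6² = 36)
103*31 + u = 103*31 + 36 = 3193 + 36 = 3229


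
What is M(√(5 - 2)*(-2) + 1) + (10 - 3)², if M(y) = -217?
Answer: -168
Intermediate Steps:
M(√(5 - 2)*(-2) + 1) + (10 - 3)² = -217 + (10 - 3)² = -217 + 7² = -217 + 49 = -168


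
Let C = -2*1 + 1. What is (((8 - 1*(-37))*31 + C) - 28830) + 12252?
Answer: -15184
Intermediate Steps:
C = -1 (C = -2 + 1 = -1)
(((8 - 1*(-37))*31 + C) - 28830) + 12252 = (((8 - 1*(-37))*31 - 1) - 28830) + 12252 = (((8 + 37)*31 - 1) - 28830) + 12252 = ((45*31 - 1) - 28830) + 12252 = ((1395 - 1) - 28830) + 12252 = (1394 - 28830) + 12252 = -27436 + 12252 = -15184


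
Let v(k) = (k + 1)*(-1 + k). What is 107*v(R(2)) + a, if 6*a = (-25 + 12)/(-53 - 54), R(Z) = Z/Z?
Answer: 13/642 ≈ 0.020249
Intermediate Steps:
R(Z) = 1
a = 13/642 (a = ((-25 + 12)/(-53 - 54))/6 = (-13/(-107))/6 = (-13*(-1/107))/6 = (1/6)*(13/107) = 13/642 ≈ 0.020249)
v(k) = (1 + k)*(-1 + k)
107*v(R(2)) + a = 107*(-1 + 1**2) + 13/642 = 107*(-1 + 1) + 13/642 = 107*0 + 13/642 = 0 + 13/642 = 13/642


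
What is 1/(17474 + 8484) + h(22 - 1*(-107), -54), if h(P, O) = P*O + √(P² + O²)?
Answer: -180823427/25958 + 3*√2173 ≈ -6826.2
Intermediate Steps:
h(P, O) = √(O² + P²) + O*P (h(P, O) = O*P + √(O² + P²) = √(O² + P²) + O*P)
1/(17474 + 8484) + h(22 - 1*(-107), -54) = 1/(17474 + 8484) + (√((-54)² + (22 - 1*(-107))²) - 54*(22 - 1*(-107))) = 1/25958 + (√(2916 + (22 + 107)²) - 54*(22 + 107)) = 1/25958 + (√(2916 + 129²) - 54*129) = 1/25958 + (√(2916 + 16641) - 6966) = 1/25958 + (√19557 - 6966) = 1/25958 + (3*√2173 - 6966) = 1/25958 + (-6966 + 3*√2173) = -180823427/25958 + 3*√2173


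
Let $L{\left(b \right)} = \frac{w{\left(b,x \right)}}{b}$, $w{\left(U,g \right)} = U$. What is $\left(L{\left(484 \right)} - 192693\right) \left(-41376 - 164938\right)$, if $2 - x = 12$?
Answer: $39755057288$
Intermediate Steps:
$x = -10$ ($x = 2 - 12 = -10$)
$L{\left(b \right)} = 1$ ($L{\left(b \right)} = \frac{b}{b} = 1$)
$\left(L{\left(484 \right)} - 192693\right) \left(-41376 - 164938\right) = \left(1 - 192693\right) \left(-41376 - 164938\right) = \left(-192692\right) \left(-206314\right) = 39755057288$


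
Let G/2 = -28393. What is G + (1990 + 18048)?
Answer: -36748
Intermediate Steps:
G = -56786 (G = 2*(-28393) = -56786)
G + (1990 + 18048) = -56786 + (1990 + 18048) = -56786 + 20038 = -36748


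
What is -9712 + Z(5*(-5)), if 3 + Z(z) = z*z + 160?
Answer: -8930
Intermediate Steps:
Z(z) = 157 + z² (Z(z) = -3 + (z*z + 160) = -3 + (z² + 160) = -3 + (160 + z²) = 157 + z²)
-9712 + Z(5*(-5)) = -9712 + (157 + (5*(-5))²) = -9712 + (157 + (-25)²) = -9712 + (157 + 625) = -9712 + 782 = -8930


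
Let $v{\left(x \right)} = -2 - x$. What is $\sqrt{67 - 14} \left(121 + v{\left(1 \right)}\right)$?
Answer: $118 \sqrt{53} \approx 859.05$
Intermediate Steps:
$\sqrt{67 - 14} \left(121 + v{\left(1 \right)}\right) = \sqrt{67 - 14} \left(121 - 3\right) = \sqrt{53} \left(121 - 3\right) = \sqrt{53} \cdot 118 = 118 \sqrt{53}$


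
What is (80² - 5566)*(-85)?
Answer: -70890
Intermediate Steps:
(80² - 5566)*(-85) = (6400 - 5566)*(-85) = 834*(-85) = -70890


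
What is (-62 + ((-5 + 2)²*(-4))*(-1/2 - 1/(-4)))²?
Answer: 2809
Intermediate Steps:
(-62 + ((-5 + 2)²*(-4))*(-1/2 - 1/(-4)))² = (-62 + ((-3)²*(-4))*(-1*½ - 1*(-¼)))² = (-62 + (9*(-4))*(-½ + ¼))² = (-62 - 36*(-¼))² = (-62 + 9)² = (-53)² = 2809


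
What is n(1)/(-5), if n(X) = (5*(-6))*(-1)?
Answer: -6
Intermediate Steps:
n(X) = 30 (n(X) = -30*(-1) = 30)
n(1)/(-5) = 30/(-5) = -⅕*30 = -6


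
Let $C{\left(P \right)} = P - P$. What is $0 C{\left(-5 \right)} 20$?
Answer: $0$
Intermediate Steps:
$C{\left(P \right)} = 0$
$0 C{\left(-5 \right)} 20 = 0 \cdot 0 \cdot 20 = 0 \cdot 20 = 0$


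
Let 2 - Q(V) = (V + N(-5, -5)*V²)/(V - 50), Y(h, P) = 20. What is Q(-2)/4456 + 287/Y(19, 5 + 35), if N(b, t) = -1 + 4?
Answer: 8312953/579280 ≈ 14.350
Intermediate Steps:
N(b, t) = 3
Q(V) = 2 - (V + 3*V²)/(-50 + V) (Q(V) = 2 - (V + 3*V²)/(V - 50) = 2 - (V + 3*V²)/(-50 + V))
Q(-2)/4456 + 287/Y(19, 5 + 35) = ((-100 - 2 - 3*(-2)²)/(-50 - 2))/4456 + 287/20 = ((-100 - 2 - 3*4)/(-52))*(1/4456) + 287*(1/20) = -(-100 - 2 - 12)/52*(1/4456) + 287/20 = -1/52*(-114)*(1/4456) + 287/20 = (57/26)*(1/4456) + 287/20 = 57/115856 + 287/20 = 8312953/579280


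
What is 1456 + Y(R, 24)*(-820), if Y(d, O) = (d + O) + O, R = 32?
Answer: -64144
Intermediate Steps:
Y(d, O) = d + 2*O (Y(d, O) = (O + d) + O = d + 2*O)
1456 + Y(R, 24)*(-820) = 1456 + (32 + 2*24)*(-820) = 1456 + (32 + 48)*(-820) = 1456 + 80*(-820) = 1456 - 65600 = -64144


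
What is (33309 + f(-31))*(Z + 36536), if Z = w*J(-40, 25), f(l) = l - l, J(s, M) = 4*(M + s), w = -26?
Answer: 1268939664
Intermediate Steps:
J(s, M) = 4*M + 4*s
f(l) = 0
Z = 1560 (Z = -26*(4*25 + 4*(-40)) = -26*(100 - 160) = -26*(-60) = 1560)
(33309 + f(-31))*(Z + 36536) = (33309 + 0)*(1560 + 36536) = 33309*38096 = 1268939664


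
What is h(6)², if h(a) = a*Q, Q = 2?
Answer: 144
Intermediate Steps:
h(a) = 2*a (h(a) = a*2 = 2*a)
h(6)² = (2*6)² = 12² = 144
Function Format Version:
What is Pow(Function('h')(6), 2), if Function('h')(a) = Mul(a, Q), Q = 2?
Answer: 144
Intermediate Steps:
Function('h')(a) = Mul(2, a) (Function('h')(a) = Mul(a, 2) = Mul(2, a))
Pow(Function('h')(6), 2) = Pow(Mul(2, 6), 2) = Pow(12, 2) = 144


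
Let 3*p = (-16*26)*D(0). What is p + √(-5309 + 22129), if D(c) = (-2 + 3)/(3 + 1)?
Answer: -104/3 + 58*√5 ≈ 95.025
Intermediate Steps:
D(c) = ¼ (D(c) = 1/4 = 1*(¼) = ¼)
p = -104/3 (p = (-16*26*(¼))/3 = (-416*¼)/3 = (⅓)*(-104) = -104/3 ≈ -34.667)
p + √(-5309 + 22129) = -104/3 + √(-5309 + 22129) = -104/3 + √16820 = -104/3 + 58*√5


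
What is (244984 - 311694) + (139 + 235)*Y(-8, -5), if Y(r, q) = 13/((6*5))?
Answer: -998219/15 ≈ -66548.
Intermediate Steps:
Y(r, q) = 13/30
(244984 - 311694) + (139 + 235)*Y(-8, -5) = (244984 - 311694) + (139 + 235)*(13/30) = -66710 + 374*(13/30) = -66710 + 2431/15 = -998219/15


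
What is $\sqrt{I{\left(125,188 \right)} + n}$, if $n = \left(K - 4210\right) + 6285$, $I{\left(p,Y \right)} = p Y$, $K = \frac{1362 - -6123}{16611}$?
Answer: $\frac{\sqrt{16002073510}}{791} \approx 159.92$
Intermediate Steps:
$K = \frac{2495}{5537}$ ($K = \left(1362 + 6123\right) \frac{1}{16611} = 7485 \cdot \frac{1}{16611} = \frac{2495}{5537} \approx 0.4506$)
$I{\left(p,Y \right)} = Y p$
$n = \frac{11491770}{5537}$ ($n = \left(\frac{2495}{5537} - 4210\right) + 6285 = - \frac{23308275}{5537} + 6285 = \frac{11491770}{5537} \approx 2075.4$)
$\sqrt{I{\left(125,188 \right)} + n} = \sqrt{188 \cdot 125 + \frac{11491770}{5537}} = \sqrt{23500 + \frac{11491770}{5537}} = \sqrt{\frac{141611270}{5537}} = \frac{\sqrt{16002073510}}{791}$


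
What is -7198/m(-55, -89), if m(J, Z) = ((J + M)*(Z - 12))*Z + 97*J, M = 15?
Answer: 7198/364895 ≈ 0.019726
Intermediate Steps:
m(J, Z) = 97*J + Z*(-12 + Z)*(15 + J) (m(J, Z) = ((J + 15)*(Z - 12))*Z + 97*J = ((15 + J)*(-12 + Z))*Z + 97*J = ((-12 + Z)*(15 + J))*Z + 97*J = Z*(-12 + Z)*(15 + J) + 97*J = 97*J + Z*(-12 + Z)*(15 + J))
-7198/m(-55, -89) = -7198/(-180*(-89) + 15*(-89)² + 97*(-55) - 55*(-89)² - 12*(-55)*(-89)) = -7198/(16020 + 15*7921 - 5335 - 55*7921 - 58740) = -7198/(16020 + 118815 - 5335 - 435655 - 58740) = -7198/(-364895) = -7198*(-1/364895) = 7198/364895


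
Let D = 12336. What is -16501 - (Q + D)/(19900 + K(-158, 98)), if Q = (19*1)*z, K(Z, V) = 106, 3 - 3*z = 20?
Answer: -990393703/60018 ≈ -16502.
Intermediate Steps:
z = -17/3 (z = 1 - ⅓*20 = 1 - 20/3 = -17/3 ≈ -5.6667)
Q = -323/3 (Q = (19*1)*(-17/3) = 19*(-17/3) = -323/3 ≈ -107.67)
-16501 - (Q + D)/(19900 + K(-158, 98)) = -16501 - (-323/3 + 12336)/(19900 + 106) = -16501 - 36685/(3*20006) = -16501 - 1*36685/60018 = -16501 - 36685/60018 = -990393703/60018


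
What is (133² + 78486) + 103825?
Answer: 200000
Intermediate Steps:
(133² + 78486) + 103825 = (17689 + 78486) + 103825 = 96175 + 103825 = 200000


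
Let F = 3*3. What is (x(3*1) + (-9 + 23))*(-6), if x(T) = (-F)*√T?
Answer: -84 + 54*√3 ≈ 9.5307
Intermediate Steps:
F = 9
x(T) = -9*√T (x(T) = (-1*9)*√T = -9*√T)
(x(3*1) + (-9 + 23))*(-6) = (-9*√3 + (-9 + 23))*(-6) = (-9*√3 + 14)*(-6) = (14 - 9*√3)*(-6) = -84 + 54*√3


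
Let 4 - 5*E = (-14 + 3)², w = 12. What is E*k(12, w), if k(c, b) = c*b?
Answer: -16848/5 ≈ -3369.6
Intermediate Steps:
E = -117/5 (E = ⅘ - (-14 + 3)²/5 = ⅘ - ⅕*(-11)² = ⅘ - ⅕*121 = ⅘ - 121/5 = -117/5 ≈ -23.400)
k(c, b) = b*c
E*k(12, w) = -1404*12/5 = -117/5*144 = -16848/5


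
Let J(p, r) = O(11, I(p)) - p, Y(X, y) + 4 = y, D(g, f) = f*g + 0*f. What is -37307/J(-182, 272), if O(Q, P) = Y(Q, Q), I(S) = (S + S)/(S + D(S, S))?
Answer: -37307/189 ≈ -197.39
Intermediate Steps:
D(g, f) = f*g (D(g, f) = f*g + 0 = f*g)
Y(X, y) = -4 + y
I(S) = 2*S/(S + S**2) (I(S) = (S + S)/(S + S*S) = (2*S)/(S + S**2) = 2*S/(S + S**2))
O(Q, P) = -4 + Q
J(p, r) = 7 - p (J(p, r) = (-4 + 11) - p = 7 - p)
-37307/J(-182, 272) = -37307/(7 - 1*(-182)) = -37307/(7 + 182) = -37307/189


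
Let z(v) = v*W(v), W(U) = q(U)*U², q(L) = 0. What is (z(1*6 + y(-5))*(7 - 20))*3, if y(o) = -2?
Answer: 0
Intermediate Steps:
W(U) = 0 (W(U) = 0*U² = 0)
z(v) = 0 (z(v) = v*0 = 0)
(z(1*6 + y(-5))*(7 - 20))*3 = (0*(7 - 20))*3 = (0*(-13))*3 = 0*3 = 0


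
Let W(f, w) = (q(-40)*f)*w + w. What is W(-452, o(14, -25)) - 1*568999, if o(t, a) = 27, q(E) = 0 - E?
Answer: -1057132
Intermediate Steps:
q(E) = -E
W(f, w) = w + 40*f*w (W(f, w) = ((-1*(-40))*f)*w + w = (40*f)*w + w = 40*f*w + w = w + 40*f*w)
W(-452, o(14, -25)) - 1*568999 = 27*(1 + 40*(-452)) - 1*568999 = 27*(1 - 18080) - 568999 = 27*(-18079) - 568999 = -488133 - 568999 = -1057132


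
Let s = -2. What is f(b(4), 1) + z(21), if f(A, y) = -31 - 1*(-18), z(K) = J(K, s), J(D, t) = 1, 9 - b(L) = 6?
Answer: -12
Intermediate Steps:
b(L) = 3 (b(L) = 9 - 1*6 = 9 - 6 = 3)
z(K) = 1
f(A, y) = -13 (f(A, y) = -31 + 18 = -13)
f(b(4), 1) + z(21) = -13 + 1 = -12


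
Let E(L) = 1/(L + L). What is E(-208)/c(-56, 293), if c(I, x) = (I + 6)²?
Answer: -1/1040000 ≈ -9.6154e-7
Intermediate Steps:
c(I, x) = (6 + I)²
E(L) = 1/(2*L)
E(-208)/c(-56, 293) = ((½)/(-208))/((6 - 56)²) = ((½)*(-1/208))/((-50)²) = -1/416/2500 = -1/416*1/2500 = -1/1040000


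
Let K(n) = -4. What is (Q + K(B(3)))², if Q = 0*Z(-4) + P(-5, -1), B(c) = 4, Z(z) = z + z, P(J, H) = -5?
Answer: 81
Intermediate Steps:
Z(z) = 2*z
Q = -5 (Q = 0*(2*(-4)) - 5 = 0*(-8) - 5 = 0 - 5 = -5)
(Q + K(B(3)))² = (-5 - 4)² = (-9)² = 81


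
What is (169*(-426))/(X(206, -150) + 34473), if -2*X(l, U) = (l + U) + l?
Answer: -35997/17171 ≈ -2.0964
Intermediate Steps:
X(l, U) = -l - U/2 (X(l, U) = -((l + U) + l)/2 = -((U + l) + l)/2 = -(U + 2*l)/2 = -l - U/2)
(169*(-426))/(X(206, -150) + 34473) = (169*(-426))/((-1*206 - 1/2*(-150)) + 34473) = -71994/((-206 + 75) + 34473) = -71994/(-131 + 34473) = -71994/34342 = -71994*1/34342 = -35997/17171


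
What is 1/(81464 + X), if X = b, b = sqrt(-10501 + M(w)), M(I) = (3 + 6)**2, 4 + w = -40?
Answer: 20366/1659098429 - I*sqrt(2605)/3318196858 ≈ 1.2275e-5 - 1.5382e-8*I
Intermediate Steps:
w = -44 (w = -4 - 40 = -44)
M(I) = 81 (M(I) = 9**2 = 81)
b = 2*I*sqrt(2605) (b = sqrt(-10501 + 81) = sqrt(-10420) = 2*I*sqrt(2605) ≈ 102.08*I)
X = 2*I*sqrt(2605) ≈ 102.08*I
1/(81464 + X) = 1/(81464 + 2*I*sqrt(2605))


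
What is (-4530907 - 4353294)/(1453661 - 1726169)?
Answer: 8884201/272508 ≈ 32.602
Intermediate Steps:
(-4530907 - 4353294)/(1453661 - 1726169) = -8884201/(-272508) = -8884201*(-1/272508) = 8884201/272508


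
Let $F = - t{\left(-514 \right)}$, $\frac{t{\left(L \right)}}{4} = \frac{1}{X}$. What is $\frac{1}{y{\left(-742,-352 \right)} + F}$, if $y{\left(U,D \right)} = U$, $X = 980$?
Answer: $- \frac{245}{181791} \approx -0.0013477$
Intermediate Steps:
$t{\left(L \right)} = \frac{1}{245}$ ($t{\left(L \right)} = \frac{4}{980} = 4 \cdot \frac{1}{980} = \frac{1}{245}$)
$F = - \frac{1}{245}$ ($F = \left(-1\right) \frac{1}{245} = - \frac{1}{245} \approx -0.0040816$)
$\frac{1}{y{\left(-742,-352 \right)} + F} = \frac{1}{-742 - \frac{1}{245}} = \frac{1}{- \frac{181791}{245}} = - \frac{245}{181791}$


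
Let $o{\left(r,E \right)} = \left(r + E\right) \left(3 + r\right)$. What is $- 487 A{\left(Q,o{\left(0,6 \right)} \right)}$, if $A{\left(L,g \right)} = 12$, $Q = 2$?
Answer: $-5844$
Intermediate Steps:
$o{\left(r,E \right)} = \left(3 + r\right) \left(E + r\right)$ ($o{\left(r,E \right)} = \left(E + r\right) \left(3 + r\right) = \left(3 + r\right) \left(E + r\right)$)
$- 487 A{\left(Q,o{\left(0,6 \right)} \right)} = \left(-487\right) 12 = -5844$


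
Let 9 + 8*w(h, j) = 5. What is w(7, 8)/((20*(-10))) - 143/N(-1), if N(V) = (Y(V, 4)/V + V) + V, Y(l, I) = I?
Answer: 28603/1200 ≈ 23.836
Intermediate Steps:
w(h, j) = -1/2 (w(h, j) = -9/8 + (1/8)*5 = -9/8 + 5/8 = -1/2)
N(V) = 2*V + 4/V (N(V) = (4/V + V) + V = (V + 4/V) + V = 2*V + 4/V)
w(7, 8)/((20*(-10))) - 143/N(-1) = -1/(2*(20*(-10))) - 143/(2*(-1) + 4/(-1)) = -1/2/(-200) - 143/(-2 + 4*(-1)) = -1/2*(-1/200) - 143/(-2 - 4) = 1/400 - 143/(-6) = 1/400 - 143*(-1/6) = 1/400 + 143/6 = 28603/1200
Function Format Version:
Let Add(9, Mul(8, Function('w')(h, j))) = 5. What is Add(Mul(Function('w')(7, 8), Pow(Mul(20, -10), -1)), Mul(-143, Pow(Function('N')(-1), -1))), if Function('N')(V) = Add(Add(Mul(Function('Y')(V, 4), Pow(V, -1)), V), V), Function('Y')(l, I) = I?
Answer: Rational(28603, 1200) ≈ 23.836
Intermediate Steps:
Function('w')(h, j) = Rational(-1, 2) (Function('w')(h, j) = Add(Rational(-9, 8), Mul(Rational(1, 8), 5)) = Add(Rational(-9, 8), Rational(5, 8)) = Rational(-1, 2))
Function('N')(V) = Add(Mul(2, V), Mul(4, Pow(V, -1))) (Function('N')(V) = Add(Add(Mul(4, Pow(V, -1)), V), V) = Add(Add(V, Mul(4, Pow(V, -1))), V) = Add(Mul(2, V), Mul(4, Pow(V, -1))))
Add(Mul(Function('w')(7, 8), Pow(Mul(20, -10), -1)), Mul(-143, Pow(Function('N')(-1), -1))) = Add(Mul(Rational(-1, 2), Pow(Mul(20, -10), -1)), Mul(-143, Pow(Add(Mul(2, -1), Mul(4, Pow(-1, -1))), -1))) = Add(Mul(Rational(-1, 2), Pow(-200, -1)), Mul(-143, Pow(Add(-2, Mul(4, -1)), -1))) = Add(Mul(Rational(-1, 2), Rational(-1, 200)), Mul(-143, Pow(Add(-2, -4), -1))) = Add(Rational(1, 400), Mul(-143, Pow(-6, -1))) = Add(Rational(1, 400), Mul(-143, Rational(-1, 6))) = Add(Rational(1, 400), Rational(143, 6)) = Rational(28603, 1200)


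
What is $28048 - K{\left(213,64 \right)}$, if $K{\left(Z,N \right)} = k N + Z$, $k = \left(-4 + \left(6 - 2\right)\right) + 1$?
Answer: $27771$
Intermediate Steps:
$k = 1$ ($k = \left(-4 + 4\right) + 1 = 0 + 1 = 1$)
$K{\left(Z,N \right)} = N + Z$ ($K{\left(Z,N \right)} = 1 N + Z = N + Z$)
$28048 - K{\left(213,64 \right)} = 28048 - \left(64 + 213\right) = 28048 - 277 = 27771$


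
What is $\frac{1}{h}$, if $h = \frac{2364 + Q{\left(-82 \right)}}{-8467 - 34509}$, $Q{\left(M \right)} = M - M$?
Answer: $- \frac{10744}{591} \approx -18.179$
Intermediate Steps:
$Q{\left(M \right)} = 0$
$h = - \frac{591}{10744}$ ($h = \frac{2364 + 0}{-8467 - 34509} = \frac{2364}{-42976} = 2364 \left(- \frac{1}{42976}\right) = - \frac{591}{10744} \approx -0.055007$)
$\frac{1}{h} = \frac{1}{- \frac{591}{10744}} = - \frac{10744}{591}$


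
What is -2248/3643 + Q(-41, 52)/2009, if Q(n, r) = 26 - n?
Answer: -4272151/7318787 ≈ -0.58372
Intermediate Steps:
-2248/3643 + Q(-41, 52)/2009 = -2248/3643 + (26 - 1*(-41))/2009 = -2248*1/3643 + (26 + 41)*(1/2009) = -2248/3643 + 67*(1/2009) = -2248/3643 + 67/2009 = -4272151/7318787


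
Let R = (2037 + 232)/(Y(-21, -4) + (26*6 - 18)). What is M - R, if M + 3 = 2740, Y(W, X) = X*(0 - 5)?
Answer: 430177/158 ≈ 2722.6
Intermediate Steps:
Y(W, X) = -5*X (Y(W, X) = X*(-5) = -5*X)
M = 2737 (M = -3 + 2740 = 2737)
R = 2269/158 (R = (2037 + 232)/(-5*(-4) + (26*6 - 18)) = 2269/(20 + (156 - 18)) = 2269/(20 + 138) = 2269/158 ≈ 14.361)
M - R = 2737 - 1*2269/158 = 2737 - 2269/158 = 430177/158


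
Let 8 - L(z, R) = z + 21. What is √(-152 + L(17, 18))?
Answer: I*√182 ≈ 13.491*I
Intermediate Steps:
L(z, R) = -13 - z (L(z, R) = 8 - (z + 21) = 8 - (21 + z) = 8 + (-21 - z) = -13 - z)
√(-152 + L(17, 18)) = √(-152 + (-13 - 1*17)) = √(-152 + (-13 - 17)) = √(-152 - 30) = √(-182) = I*√182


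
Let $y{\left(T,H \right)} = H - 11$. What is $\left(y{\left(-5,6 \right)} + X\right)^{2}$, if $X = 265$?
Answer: $67600$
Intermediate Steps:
$y{\left(T,H \right)} = -11 + H$ ($y{\left(T,H \right)} = H - 11 = -11 + H$)
$\left(y{\left(-5,6 \right)} + X\right)^{2} = \left(\left(-11 + 6\right) + 265\right)^{2} = \left(-5 + 265\right)^{2} = 260^{2} = 67600$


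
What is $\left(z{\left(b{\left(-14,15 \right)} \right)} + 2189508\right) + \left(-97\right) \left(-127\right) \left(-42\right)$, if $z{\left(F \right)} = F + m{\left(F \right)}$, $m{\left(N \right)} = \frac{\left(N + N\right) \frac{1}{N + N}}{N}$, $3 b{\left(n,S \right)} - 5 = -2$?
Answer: $1672112$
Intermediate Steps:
$b{\left(n,S \right)} = 1$ ($b{\left(n,S \right)} = \frac{5}{3} + \frac{1}{3} \left(-2\right) = \frac{5}{3} - \frac{2}{3} = 1$)
$m{\left(N \right)} = \frac{1}{N}$ ($m{\left(N \right)} = \frac{2 N \frac{1}{2 N}}{N} = 1 \frac{1}{N} = \frac{1}{N}$)
$z{\left(F \right)} = F + \frac{1}{F}$
$\left(z{\left(b{\left(-14,15 \right)} \right)} + 2189508\right) + \left(-97\right) \left(-127\right) \left(-42\right) = \left(\left(1 + 1^{-1}\right) + 2189508\right) + \left(-97\right) \left(-127\right) \left(-42\right) = \left(\left(1 + 1\right) + 2189508\right) + 12319 \left(-42\right) = \left(2 + 2189508\right) - 517398 = 2189510 - 517398 = 1672112$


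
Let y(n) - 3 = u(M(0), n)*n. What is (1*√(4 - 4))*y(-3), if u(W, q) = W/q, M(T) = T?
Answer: 0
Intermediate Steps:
y(n) = 3 (y(n) = 3 + (0/n)*n = 3 + 0*n = 3 + 0 = 3)
(1*√(4 - 4))*y(-3) = (1*√(4 - 4))*3 = (1*√0)*3 = (1*0)*3 = 0*3 = 0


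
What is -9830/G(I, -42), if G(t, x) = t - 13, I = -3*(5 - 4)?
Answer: 4915/8 ≈ 614.38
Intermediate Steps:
I = -3 (I = -3*1 = -3)
G(t, x) = -13 + t
-9830/G(I, -42) = -9830/(-13 - 3) = -9830/(-16) = -9830*(-1/16) = 4915/8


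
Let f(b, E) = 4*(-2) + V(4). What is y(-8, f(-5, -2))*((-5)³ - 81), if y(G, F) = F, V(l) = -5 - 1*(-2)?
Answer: 2266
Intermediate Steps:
V(l) = -3 (V(l) = -5 + 2 = -3)
f(b, E) = -11 (f(b, E) = 4*(-2) - 3 = -8 - 3 = -11)
y(-8, f(-5, -2))*((-5)³ - 81) = -11*((-5)³ - 81) = -11*(-125 - 81) = -11*(-206) = 2266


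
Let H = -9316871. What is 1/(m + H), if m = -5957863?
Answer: -1/15274734 ≈ -6.5468e-8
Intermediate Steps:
1/(m + H) = 1/(-5957863 - 9316871) = 1/(-15274734) = -1/15274734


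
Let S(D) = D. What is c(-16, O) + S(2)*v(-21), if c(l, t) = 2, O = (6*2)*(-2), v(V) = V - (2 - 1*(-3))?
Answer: -50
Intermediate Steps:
v(V) = -5 + V (v(V) = V - (2 + 3) = V - 1*5 = V - 5 = -5 + V)
O = -24 (O = 12*(-2) = -24)
c(-16, O) + S(2)*v(-21) = 2 + 2*(-5 - 21) = 2 + 2*(-26) = 2 - 52 = -50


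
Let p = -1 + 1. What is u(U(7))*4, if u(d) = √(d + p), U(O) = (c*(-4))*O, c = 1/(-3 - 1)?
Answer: 4*√7 ≈ 10.583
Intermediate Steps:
c = -¼ (c = 1/(-4) = -¼ ≈ -0.25000)
p = 0
U(O) = O (U(O) = (-¼*(-4))*O = 1*O = O)
u(d) = √d (u(d) = √(d + 0) = √d)
u(U(7))*4 = √7*4 = 4*√7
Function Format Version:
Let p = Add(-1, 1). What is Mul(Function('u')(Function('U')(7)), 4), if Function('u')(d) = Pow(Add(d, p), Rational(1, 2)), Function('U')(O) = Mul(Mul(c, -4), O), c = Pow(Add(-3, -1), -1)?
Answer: Mul(4, Pow(7, Rational(1, 2))) ≈ 10.583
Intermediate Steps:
c = Rational(-1, 4) (c = Pow(-4, -1) = Rational(-1, 4) ≈ -0.25000)
p = 0
Function('U')(O) = O (Function('U')(O) = Mul(Mul(Rational(-1, 4), -4), O) = Mul(1, O) = O)
Function('u')(d) = Pow(d, Rational(1, 2)) (Function('u')(d) = Pow(Add(d, 0), Rational(1, 2)) = Pow(d, Rational(1, 2)))
Mul(Function('u')(Function('U')(7)), 4) = Mul(Pow(7, Rational(1, 2)), 4) = Mul(4, Pow(7, Rational(1, 2)))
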